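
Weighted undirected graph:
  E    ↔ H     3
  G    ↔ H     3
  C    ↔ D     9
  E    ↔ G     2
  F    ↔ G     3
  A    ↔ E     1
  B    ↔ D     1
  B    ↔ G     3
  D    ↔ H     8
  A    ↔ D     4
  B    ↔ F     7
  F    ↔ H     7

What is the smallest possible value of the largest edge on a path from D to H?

3

Comparing a few candidate routes:
D -> B -> G -> E -> H: max(1, 3, 2, 3) = 3
D -> B -> G -> H: max(1, 3, 3) = 3
D -> A -> E -> H: max(4, 1, 3) = 4
D -> B -> G -> F -> H: max(1, 3, 3, 7) = 7
D -> A -> E -> G -> H: max(4, 1, 2, 3) = 4
Smallest bottleneck: 3.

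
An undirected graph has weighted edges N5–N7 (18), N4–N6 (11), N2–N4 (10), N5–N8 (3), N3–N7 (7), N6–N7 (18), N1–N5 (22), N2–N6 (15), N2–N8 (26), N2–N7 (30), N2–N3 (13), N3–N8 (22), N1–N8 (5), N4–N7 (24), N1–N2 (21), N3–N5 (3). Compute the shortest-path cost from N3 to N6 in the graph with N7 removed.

28

Checking several routes:
N3 - N5 - N8 - N2 - N6: 3 + 3 + 26 + 15 = 47
N3 - N2 - N6: 13 + 15 = 28
N3 - N5 - N8 - N2 - N4 - N6: 3 + 3 + 26 + 10 + 11 = 53
N3 - N5 - N8 - N1 - N2 - N4 - N6: 3 + 3 + 5 + 21 + 10 + 11 = 53
N3 - N5 - N8 - N1 - N2 - N6: 3 + 3 + 5 + 21 + 15 = 47
N3 - N2 - N4 - N6: 13 + 10 + 11 = 34
The minimum is 28.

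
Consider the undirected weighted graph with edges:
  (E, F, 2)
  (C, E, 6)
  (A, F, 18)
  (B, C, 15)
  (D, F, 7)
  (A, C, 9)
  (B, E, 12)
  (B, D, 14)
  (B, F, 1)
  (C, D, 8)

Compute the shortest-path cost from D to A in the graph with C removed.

Paths from D to A avoiding C:
D → B → E → F → A: 14 + 12 + 2 + 18 = 46
D → B → F → A: 14 + 1 + 18 = 33
D → F → A: 7 + 18 = 25
The minimum is 25.

25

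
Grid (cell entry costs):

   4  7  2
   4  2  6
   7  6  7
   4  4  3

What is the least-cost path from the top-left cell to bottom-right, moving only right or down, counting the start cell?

Best path: r0c0 -> r1c0 -> r1c1 -> r2c1 -> r3c1 -> r3c2
Cost: 4 + 4 + 2 + 6 + 4 + 3 = 23

23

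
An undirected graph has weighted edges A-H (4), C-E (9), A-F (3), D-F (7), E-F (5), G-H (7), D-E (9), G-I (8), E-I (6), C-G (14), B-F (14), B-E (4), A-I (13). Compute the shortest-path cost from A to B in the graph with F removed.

Paths from A to B avoiding F:
A -> H -> G -> I -> E -> B: 4 + 7 + 8 + 6 + 4 = 29
A -> I -> E -> B: 13 + 6 + 4 = 23
A -> I -> G -> C -> E -> B: 13 + 8 + 14 + 9 + 4 = 48
A -> H -> G -> C -> E -> B: 4 + 7 + 14 + 9 + 4 = 38
Shortest: 23.

23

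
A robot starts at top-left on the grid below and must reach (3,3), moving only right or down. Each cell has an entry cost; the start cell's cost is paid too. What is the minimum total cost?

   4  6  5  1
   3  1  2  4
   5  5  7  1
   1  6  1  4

Take [0,0]→[1,0]→[1,1]→[1,2]→[1,3]→[2,3]→[3,3] for a total of 4 + 3 + 1 + 2 + 4 + 1 + 4 = 19.
For comparison, the top-then-right route costs 25.

19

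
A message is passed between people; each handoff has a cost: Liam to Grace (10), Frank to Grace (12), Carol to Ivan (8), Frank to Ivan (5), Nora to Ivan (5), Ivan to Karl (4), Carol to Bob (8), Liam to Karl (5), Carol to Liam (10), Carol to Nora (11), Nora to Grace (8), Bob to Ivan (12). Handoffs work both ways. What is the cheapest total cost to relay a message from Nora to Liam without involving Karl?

Some routes from Nora to Liam avoiding Karl:
Nora→Grace→Liam: 8 + 10 = 18
Nora→Ivan→Frank→Grace→Liam: 5 + 5 + 12 + 10 = 32
Nora→Carol→Liam: 11 + 10 = 21
Nora→Ivan→Carol→Liam: 5 + 8 + 10 = 23
Shortest: 18.

18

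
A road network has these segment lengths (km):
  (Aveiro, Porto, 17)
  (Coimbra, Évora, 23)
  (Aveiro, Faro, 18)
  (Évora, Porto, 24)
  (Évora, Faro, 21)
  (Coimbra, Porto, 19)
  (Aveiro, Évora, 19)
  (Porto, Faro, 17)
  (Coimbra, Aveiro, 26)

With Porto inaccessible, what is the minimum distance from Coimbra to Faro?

Comparing a few candidate routes:
Coimbra -> Évora -> Faro: 23 + 21 = 44
Coimbra -> Évora -> Aveiro -> Faro: 23 + 19 + 18 = 60
Coimbra -> Aveiro -> Faro: 26 + 18 = 44
Shortest: 44 km.

44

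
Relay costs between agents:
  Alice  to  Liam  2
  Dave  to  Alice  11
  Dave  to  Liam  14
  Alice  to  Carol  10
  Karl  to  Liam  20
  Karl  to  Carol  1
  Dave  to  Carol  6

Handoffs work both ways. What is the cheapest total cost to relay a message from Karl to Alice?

Routes from Karl to Alice:
Karl-Liam-Dave-Carol-Alice: 20 + 14 + 6 + 10 = 50
Karl-Carol-Dave-Liam-Alice: 1 + 6 + 14 + 2 = 23
Karl-Liam-Alice: 20 + 2 = 22
Karl-Carol-Alice: 1 + 10 = 11
Karl-Carol-Dave-Alice: 1 + 6 + 11 = 18
Karl-Liam-Dave-Alice: 20 + 14 + 11 = 45
Best route has total 11.

11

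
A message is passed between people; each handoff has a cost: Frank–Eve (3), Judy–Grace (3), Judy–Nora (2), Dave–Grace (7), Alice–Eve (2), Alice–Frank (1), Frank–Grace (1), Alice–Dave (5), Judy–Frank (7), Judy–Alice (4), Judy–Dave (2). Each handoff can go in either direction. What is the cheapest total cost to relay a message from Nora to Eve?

Some routes from Nora to Eve:
Nora→Judy→Grace→Frank→Alice→Eve: 2 + 3 + 1 + 1 + 2 = 9
Nora→Judy→Alice→Frank→Eve: 2 + 4 + 1 + 3 = 10
Nora→Judy→Grace→Frank→Eve: 2 + 3 + 1 + 3 = 9
Nora→Judy→Alice→Eve: 2 + 4 + 2 = 8
Best route has total 8.

8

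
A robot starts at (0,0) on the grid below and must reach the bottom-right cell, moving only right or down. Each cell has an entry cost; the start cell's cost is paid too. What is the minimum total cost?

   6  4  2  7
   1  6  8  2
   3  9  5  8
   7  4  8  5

34

Cheapest: [0,0] -> [0,1] -> [0,2] -> [0,3] -> [1,3] -> [2,3] -> [3,3]
  6 + 4 + 2 + 7 + 2 + 8 + 5 = 34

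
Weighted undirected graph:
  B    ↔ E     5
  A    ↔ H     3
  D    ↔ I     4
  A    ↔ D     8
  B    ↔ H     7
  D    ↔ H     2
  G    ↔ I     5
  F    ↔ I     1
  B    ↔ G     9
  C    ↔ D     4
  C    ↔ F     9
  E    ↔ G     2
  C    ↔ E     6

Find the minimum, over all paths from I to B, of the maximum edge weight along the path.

Some routes from I to B:
I-G-E-B: max(5, 2, 5) = 5
I-G-E-C-D-H-B: max(5, 2, 6, 4, 2, 7) = 7
I-D-C-E-B: max(4, 4, 6, 5) = 6
Best route has worst link 5.

5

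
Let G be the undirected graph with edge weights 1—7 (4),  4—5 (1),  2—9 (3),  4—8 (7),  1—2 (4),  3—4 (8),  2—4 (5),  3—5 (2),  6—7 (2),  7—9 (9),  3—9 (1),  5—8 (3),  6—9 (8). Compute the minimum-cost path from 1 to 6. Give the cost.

6

Some routes from 1 to 6:
1 → 7 → 6: 4 + 2 = 6
1 → 2 → 9 → 7 → 6: 4 + 3 + 9 + 2 = 18
1 → 2 → 9 → 6: 4 + 3 + 8 = 15
Best route has total 6.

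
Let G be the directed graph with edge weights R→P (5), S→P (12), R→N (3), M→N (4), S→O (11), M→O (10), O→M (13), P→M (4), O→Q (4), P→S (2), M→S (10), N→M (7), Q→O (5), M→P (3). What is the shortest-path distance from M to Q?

Routes from M to Q:
M - S - O - Q: 10 + 11 + 4 = 25
M - P - S - O - Q: 3 + 2 + 11 + 4 = 20
M - O - Q: 10 + 4 = 14
Shortest: 14.

14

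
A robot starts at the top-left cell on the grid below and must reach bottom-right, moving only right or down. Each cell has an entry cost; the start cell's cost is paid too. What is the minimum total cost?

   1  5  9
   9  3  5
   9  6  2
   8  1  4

20

Take [0,0] [0,1] [1,1] [1,2] [2,2] [3,2] for a total of 1 + 5 + 3 + 5 + 2 + 4 = 20.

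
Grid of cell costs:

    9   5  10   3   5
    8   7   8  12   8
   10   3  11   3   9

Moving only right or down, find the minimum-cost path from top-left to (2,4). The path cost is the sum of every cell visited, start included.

47

Cheapest: (0,0) → (0,1) → (1,1) → (2,1) → (2,2) → (2,3) → (2,4)
  9 + 5 + 7 + 3 + 11 + 3 + 9 = 47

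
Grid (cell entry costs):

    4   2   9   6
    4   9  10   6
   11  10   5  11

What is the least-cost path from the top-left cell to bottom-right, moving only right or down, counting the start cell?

38

Path r0c0 r0c1 r0c2 r0c3 r1c3 r2c3: 4 + 2 + 9 + 6 + 6 + 11 = 38.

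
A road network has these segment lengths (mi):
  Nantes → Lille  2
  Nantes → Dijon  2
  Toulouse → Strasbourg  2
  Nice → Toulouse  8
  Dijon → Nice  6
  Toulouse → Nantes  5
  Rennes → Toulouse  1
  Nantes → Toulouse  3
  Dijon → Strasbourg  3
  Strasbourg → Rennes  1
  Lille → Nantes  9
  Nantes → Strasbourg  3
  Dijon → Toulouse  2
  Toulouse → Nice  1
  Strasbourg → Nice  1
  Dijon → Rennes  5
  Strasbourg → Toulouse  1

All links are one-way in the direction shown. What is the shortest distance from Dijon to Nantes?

Routes from Dijon to Nantes:
Dijon -> Strasbourg -> Nice -> Toulouse -> Nantes: 3 + 1 + 8 + 5 = 17
Dijon -> Rennes -> Toulouse -> Nantes: 5 + 1 + 5 = 11
Dijon -> Strasbourg -> Rennes -> Toulouse -> Nantes: 3 + 1 + 1 + 5 = 10
Dijon -> Toulouse -> Nantes: 2 + 5 = 7
Dijon -> Strasbourg -> Toulouse -> Nantes: 3 + 1 + 5 = 9
Dijon -> Nice -> Toulouse -> Nantes: 6 + 8 + 5 = 19
The minimum is 7 mi.

7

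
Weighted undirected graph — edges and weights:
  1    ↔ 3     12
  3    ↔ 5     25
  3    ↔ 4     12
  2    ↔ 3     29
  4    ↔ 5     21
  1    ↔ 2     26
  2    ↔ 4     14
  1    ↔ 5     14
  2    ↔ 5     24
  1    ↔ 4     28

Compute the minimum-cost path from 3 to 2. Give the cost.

26

A few of the 3→2 routes:
3 - 1 - 2: 12 + 26 = 38
3 - 2: 29
3 - 5 - 2: 25 + 24 = 49
3 - 4 - 2: 12 + 14 = 26
Shortest: 26.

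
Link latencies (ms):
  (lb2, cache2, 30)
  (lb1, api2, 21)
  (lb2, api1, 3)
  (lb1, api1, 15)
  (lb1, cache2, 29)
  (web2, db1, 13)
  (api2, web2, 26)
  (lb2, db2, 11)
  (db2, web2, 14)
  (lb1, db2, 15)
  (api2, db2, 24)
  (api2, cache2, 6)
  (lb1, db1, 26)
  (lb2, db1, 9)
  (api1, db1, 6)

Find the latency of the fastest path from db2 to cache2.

Comparing a few candidate routes:
db2 -> api2 -> cache2: 24 + 6 = 30
db2 -> lb1 -> api2 -> cache2: 15 + 21 + 6 = 42
db2 -> lb2 -> cache2: 11 + 30 = 41
The minimum is 30 ms.

30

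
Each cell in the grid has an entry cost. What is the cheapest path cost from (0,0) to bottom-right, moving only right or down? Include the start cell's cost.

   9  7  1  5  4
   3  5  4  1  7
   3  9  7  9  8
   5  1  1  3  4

29

One optimal route is [0,0] → [1,0] → [2,0] → [3,0] → [3,1] → [3,2] → [3,3] → [3,4].
Its cost is 9 + 3 + 3 + 5 + 1 + 1 + 3 + 4 = 29.
For comparison, the top-then-right route costs 45.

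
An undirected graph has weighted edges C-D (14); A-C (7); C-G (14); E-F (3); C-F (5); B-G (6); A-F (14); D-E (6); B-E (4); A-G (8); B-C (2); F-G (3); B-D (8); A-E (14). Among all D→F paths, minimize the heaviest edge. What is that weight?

Some routes from D to F:
D → E → B → G → F: max(6, 4, 6, 3) = 6
D → E → B → C → F: max(6, 4, 2, 5) = 6
D → E → F: max(6, 3) = 6
D → E → B → G → A → C → F: max(6, 4, 6, 8, 7, 5) = 8
D → B → E → F: max(8, 4, 3) = 8
D → E → B → C → A → G → F: max(6, 4, 2, 7, 8, 3) = 8
Best route has worst link 6.

6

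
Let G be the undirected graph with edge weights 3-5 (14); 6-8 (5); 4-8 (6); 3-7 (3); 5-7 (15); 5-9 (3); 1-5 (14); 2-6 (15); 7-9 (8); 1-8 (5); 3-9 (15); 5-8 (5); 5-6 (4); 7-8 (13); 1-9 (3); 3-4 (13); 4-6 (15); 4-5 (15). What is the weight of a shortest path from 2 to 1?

Comparing a few candidate routes:
2 -> 6 -> 8 -> 5 -> 9 -> 1: 15 + 5 + 5 + 3 + 3 = 31
2 -> 6 -> 5 -> 1: 15 + 4 + 14 = 33
2 -> 6 -> 5 -> 9 -> 1: 15 + 4 + 3 + 3 = 25
2 -> 6 -> 8 -> 1: 15 + 5 + 5 = 25
2 -> 6 -> 5 -> 8 -> 1: 15 + 4 + 5 + 5 = 29
2 -> 6 -> 8 -> 5 -> 1: 15 + 5 + 5 + 14 = 39
The minimum is 25.

25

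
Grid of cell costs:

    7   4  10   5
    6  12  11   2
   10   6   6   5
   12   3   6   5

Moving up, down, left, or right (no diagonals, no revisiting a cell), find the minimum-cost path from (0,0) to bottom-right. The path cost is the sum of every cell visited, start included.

Path [0,0] [0,1] [0,2] [0,3] [1,3] [2,3] [3,3]: 7 + 4 + 10 + 5 + 2 + 5 + 5 = 38.

38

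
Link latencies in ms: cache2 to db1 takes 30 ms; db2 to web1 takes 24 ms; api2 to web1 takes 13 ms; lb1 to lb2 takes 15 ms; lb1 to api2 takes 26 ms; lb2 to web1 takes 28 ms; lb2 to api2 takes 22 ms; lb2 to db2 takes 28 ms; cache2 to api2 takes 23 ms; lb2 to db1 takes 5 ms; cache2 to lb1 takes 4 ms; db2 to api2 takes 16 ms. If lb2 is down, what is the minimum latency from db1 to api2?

53

Candidate routes:
db1→cache2→api2: 30 + 23 = 53
db1→cache2→lb1→api2: 30 + 4 + 26 = 60
Shortest: 53 ms.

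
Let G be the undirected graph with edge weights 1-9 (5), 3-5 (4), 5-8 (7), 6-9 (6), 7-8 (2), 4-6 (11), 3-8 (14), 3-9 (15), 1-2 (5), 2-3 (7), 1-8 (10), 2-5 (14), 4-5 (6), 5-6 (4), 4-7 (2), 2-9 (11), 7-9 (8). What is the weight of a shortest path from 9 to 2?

Comparing a few candidate routes:
9-2: 11
9-6-5-3-2: 6 + 4 + 4 + 7 = 21
9-1-2: 5 + 5 = 10
9-3-2: 15 + 7 = 22
Shortest: 10.

10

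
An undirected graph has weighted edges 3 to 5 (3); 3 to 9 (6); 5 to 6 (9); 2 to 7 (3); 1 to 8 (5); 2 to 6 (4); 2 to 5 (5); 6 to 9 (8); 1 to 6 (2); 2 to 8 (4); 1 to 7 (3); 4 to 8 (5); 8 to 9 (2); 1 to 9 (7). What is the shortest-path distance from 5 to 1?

11

A few of the 5→1 routes:
5 - 3 - 9 - 1: 3 + 6 + 7 = 16
5 - 6 - 1: 9 + 2 = 11
5 - 2 - 6 - 1: 5 + 4 + 2 = 11
5 - 2 - 7 - 1: 5 + 3 + 3 = 11
5 - 2 - 8 - 1: 5 + 4 + 5 = 14
Best route has total 11.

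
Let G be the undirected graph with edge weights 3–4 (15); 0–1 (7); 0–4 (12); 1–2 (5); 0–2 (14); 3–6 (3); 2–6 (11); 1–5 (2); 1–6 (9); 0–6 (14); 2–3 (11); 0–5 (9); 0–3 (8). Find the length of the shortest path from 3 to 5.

A few of the 3→5 routes:
3 -> 0 -> 5: 8 + 9 = 17
3 -> 6 -> 0 -> 1 -> 5: 3 + 14 + 7 + 2 = 26
3 -> 2 -> 1 -> 5: 11 + 5 + 2 = 18
3 -> 6 -> 2 -> 1 -> 5: 3 + 11 + 5 + 2 = 21
3 -> 0 -> 1 -> 5: 8 + 7 + 2 = 17
3 -> 6 -> 1 -> 5: 3 + 9 + 2 = 14
Shortest: 14.

14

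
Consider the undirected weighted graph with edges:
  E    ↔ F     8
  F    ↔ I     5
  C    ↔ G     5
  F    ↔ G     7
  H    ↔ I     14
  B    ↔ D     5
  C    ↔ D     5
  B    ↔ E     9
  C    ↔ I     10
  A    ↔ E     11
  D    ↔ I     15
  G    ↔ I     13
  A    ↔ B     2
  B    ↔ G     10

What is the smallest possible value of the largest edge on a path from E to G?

Checking several routes:
E - F - I - C - D - B - G: max(8, 5, 10, 5, 5, 10) = 10
E - F - I - C - G: max(8, 5, 10, 5) = 10
E - B - D - C - G: max(9, 5, 5, 5) = 9
E - F - G: max(8, 7) = 8
E - B - D - C - I - F - G: max(9, 5, 5, 10, 5, 7) = 10
E - B - G: max(9, 10) = 10
Best route has worst link 8.

8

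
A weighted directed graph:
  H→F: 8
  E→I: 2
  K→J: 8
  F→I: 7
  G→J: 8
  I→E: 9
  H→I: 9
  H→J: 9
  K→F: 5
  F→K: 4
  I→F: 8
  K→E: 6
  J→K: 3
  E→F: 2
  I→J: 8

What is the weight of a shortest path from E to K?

6

Routes from E to K:
E→I→J→K: 2 + 8 + 3 = 13
E→I→F→K: 2 + 8 + 4 = 14
E→F→I→J→K: 2 + 7 + 8 + 3 = 20
E→F→K: 2 + 4 = 6
Shortest: 6.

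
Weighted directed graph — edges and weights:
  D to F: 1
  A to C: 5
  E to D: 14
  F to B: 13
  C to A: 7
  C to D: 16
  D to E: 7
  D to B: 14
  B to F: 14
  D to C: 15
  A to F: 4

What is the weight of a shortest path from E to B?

28

Paths from E to B:
E -> D -> C -> A -> F -> B: 14 + 15 + 7 + 4 + 13 = 53
E -> D -> F -> B: 14 + 1 + 13 = 28
E -> D -> B: 14 + 14 = 28
Shortest: 28.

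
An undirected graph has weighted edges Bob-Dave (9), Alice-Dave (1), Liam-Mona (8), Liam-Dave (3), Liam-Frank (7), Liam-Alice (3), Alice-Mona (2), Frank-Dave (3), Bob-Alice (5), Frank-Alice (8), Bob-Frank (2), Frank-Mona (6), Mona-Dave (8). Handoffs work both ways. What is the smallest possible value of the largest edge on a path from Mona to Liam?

Checking several routes:
Mona - Alice - Liam: max(2, 3) = 3
Mona - Frank - Dave - Liam: max(6, 3, 3) = 6
Mona - Alice - Dave - Liam: max(2, 1, 3) = 3
Mona - Alice - Bob - Frank - Dave - Liam: max(2, 5, 2, 3, 3) = 5
Best route has worst link 3.

3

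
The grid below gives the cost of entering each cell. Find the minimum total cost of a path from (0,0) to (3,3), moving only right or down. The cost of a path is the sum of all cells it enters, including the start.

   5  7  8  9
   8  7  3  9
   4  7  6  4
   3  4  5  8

37

Path r0c0 -> r1c0 -> r2c0 -> r3c0 -> r3c1 -> r3c2 -> r3c3: 5 + 8 + 4 + 3 + 4 + 5 + 8 = 37.
(Top row then right column would cost 50.)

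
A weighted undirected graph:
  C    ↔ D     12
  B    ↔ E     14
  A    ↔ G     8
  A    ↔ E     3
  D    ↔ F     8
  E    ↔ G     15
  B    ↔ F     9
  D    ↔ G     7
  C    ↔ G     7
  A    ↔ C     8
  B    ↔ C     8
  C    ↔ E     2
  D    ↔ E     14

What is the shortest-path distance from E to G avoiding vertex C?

11

Checking several routes:
E -> D -> G: 14 + 7 = 21
E -> A -> G: 3 + 8 = 11
E -> G: 15
Shortest: 11.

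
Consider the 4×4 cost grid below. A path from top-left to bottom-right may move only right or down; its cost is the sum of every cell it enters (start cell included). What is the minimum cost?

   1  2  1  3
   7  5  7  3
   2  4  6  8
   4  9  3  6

Cheapest: (0,0) → (0,1) → (0,2) → (0,3) → (1,3) → (2,3) → (3,3)
  1 + 2 + 1 + 3 + 3 + 8 + 6 = 24

24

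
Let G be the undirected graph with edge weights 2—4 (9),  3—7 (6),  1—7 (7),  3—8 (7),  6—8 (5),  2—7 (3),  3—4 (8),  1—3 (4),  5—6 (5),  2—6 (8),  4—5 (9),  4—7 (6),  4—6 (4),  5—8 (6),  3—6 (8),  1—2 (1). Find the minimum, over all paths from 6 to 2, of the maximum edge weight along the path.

6

Checking several routes:
6 -> 4 -> 7 -> 2: max(4, 6, 3) = 6
6 -> 4 -> 7 -> 3 -> 1 -> 2: max(4, 6, 6, 4, 1) = 6
6 -> 5 -> 8 -> 3 -> 1 -> 2: max(5, 6, 7, 4, 1) = 7
6 -> 5 -> 8 -> 3 -> 1 -> 7 -> 2: max(5, 6, 7, 4, 7, 3) = 7
The minimum achievable maximum is 6.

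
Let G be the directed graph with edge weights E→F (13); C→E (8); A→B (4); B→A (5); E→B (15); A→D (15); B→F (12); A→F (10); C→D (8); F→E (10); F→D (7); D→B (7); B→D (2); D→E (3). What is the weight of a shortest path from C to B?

A few of the C→B routes:
C → E → B: 8 + 15 = 23
C → D → B: 8 + 7 = 15
C → D → E → B: 8 + 3 + 15 = 26
The minimum is 15.

15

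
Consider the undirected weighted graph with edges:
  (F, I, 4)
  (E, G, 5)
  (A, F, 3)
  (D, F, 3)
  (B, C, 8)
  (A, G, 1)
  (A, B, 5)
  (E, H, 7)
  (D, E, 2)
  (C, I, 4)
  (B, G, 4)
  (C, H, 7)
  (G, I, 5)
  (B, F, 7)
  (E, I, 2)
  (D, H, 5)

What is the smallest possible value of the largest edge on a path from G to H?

5

A few of the G→H routes:
G→I→F→D→H: max(5, 4, 3, 5) = 5
G→A→F→D→H: max(1, 3, 3, 5) = 5
G→I→E→D→H: max(5, 2, 2, 5) = 5
G→A→F→I→E→D→H: max(1, 3, 4, 2, 2, 5) = 5
The minimum achievable maximum is 5.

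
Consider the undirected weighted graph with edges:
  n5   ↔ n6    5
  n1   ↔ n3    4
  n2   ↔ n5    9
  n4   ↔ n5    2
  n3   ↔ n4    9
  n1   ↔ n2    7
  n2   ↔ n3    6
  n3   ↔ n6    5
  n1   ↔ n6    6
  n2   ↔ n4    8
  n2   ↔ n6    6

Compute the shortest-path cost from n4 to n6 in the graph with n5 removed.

Comparing a few candidate routes:
n4 -> n3 -> n6: 9 + 5 = 14
n4 -> n2 -> n6: 8 + 6 = 14
n4 -> n3 -> n2 -> n6: 9 + 6 + 6 = 21
n4 -> n3 -> n1 -> n6: 9 + 4 + 6 = 19
n4 -> n2 -> n3 -> n6: 8 + 6 + 5 = 19
Shortest: 14.

14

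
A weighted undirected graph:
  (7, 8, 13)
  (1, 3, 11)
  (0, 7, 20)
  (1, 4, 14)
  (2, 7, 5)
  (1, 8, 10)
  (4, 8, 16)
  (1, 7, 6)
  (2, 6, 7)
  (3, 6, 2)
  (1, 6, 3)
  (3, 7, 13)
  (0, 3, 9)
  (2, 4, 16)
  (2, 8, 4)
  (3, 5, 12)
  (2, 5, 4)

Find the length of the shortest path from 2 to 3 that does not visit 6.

16

Checking several routes:
2→7→3: 5 + 13 = 18
2→8→1→3: 4 + 10 + 11 = 25
2→8→7→3: 4 + 13 + 13 = 30
2→7→1→3: 5 + 6 + 11 = 22
2→5→3: 4 + 12 = 16
Shortest: 16.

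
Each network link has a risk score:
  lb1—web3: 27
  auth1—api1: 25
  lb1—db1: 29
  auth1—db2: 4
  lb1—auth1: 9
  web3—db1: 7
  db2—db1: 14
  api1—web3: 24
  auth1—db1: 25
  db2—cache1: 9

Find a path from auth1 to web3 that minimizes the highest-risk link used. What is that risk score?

14

Checking several routes:
auth1 -> db2 -> db1 -> web3: max(4, 14, 7) = 14
auth1 -> lb1 -> web3: max(9, 27) = 27
auth1 -> api1 -> web3: max(25, 24) = 25
auth1 -> db1 -> web3: max(25, 7) = 25
The minimum achievable maximum is 14.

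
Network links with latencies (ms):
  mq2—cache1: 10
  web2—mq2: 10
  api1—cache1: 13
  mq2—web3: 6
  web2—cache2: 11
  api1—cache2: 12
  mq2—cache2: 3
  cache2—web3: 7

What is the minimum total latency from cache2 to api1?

Comparing a few candidate routes:
cache2-api1: 12
cache2-web3-mq2-cache1-api1: 7 + 6 + 10 + 13 = 36
cache2-mq2-cache1-api1: 3 + 10 + 13 = 26
Shortest: 12 ms.

12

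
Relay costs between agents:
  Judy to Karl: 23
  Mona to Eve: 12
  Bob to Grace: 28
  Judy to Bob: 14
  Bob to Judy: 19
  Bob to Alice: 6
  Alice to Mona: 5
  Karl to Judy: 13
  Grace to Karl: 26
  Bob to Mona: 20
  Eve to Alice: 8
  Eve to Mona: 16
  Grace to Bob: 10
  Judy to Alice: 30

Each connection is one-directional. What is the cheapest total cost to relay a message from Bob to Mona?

11

Paths from Bob to Mona:
Bob → Alice → Mona: 6 + 5 = 11
Bob → Judy → Alice → Mona: 19 + 30 + 5 = 54
Bob → Grace → Karl → Judy → Alice → Mona: 28 + 26 + 13 + 30 + 5 = 102
Bob → Mona: 20
Best route has total 11.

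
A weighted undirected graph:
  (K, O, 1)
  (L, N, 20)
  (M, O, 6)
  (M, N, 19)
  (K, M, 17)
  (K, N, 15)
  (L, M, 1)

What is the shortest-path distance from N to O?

16

Candidate routes:
N→K→M→O: 15 + 17 + 6 = 38
N→M→K→O: 19 + 17 + 1 = 37
N→L→M→K→O: 20 + 1 + 17 + 1 = 39
N→M→O: 19 + 6 = 25
N→K→O: 15 + 1 = 16
N→L→M→O: 20 + 1 + 6 = 27
Shortest: 16.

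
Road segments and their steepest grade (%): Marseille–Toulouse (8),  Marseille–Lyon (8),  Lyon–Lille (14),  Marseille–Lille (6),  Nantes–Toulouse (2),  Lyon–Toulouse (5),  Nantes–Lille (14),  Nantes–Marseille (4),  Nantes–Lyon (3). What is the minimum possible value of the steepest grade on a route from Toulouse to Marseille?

Checking several routes:
Toulouse - Marseille: max(8) = 8
Toulouse - Nantes - Marseille: max(2, 4) = 4
Toulouse - Lyon - Marseille: max(5, 8) = 8
Toulouse - Lyon - Nantes - Lille - Marseille: max(5, 3, 14, 6) = 14
Toulouse - Nantes - Lyon - Marseille: max(2, 3, 8) = 8
Toulouse - Lyon - Nantes - Marseille: max(5, 3, 4) = 5
The minimum achievable maximum is 4%.

4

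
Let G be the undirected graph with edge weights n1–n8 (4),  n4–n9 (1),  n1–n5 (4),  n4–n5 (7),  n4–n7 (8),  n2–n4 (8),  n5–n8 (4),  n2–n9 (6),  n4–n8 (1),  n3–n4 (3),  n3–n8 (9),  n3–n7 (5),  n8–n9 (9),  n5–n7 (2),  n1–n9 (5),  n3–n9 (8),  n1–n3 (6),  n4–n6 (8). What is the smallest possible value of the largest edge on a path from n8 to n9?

1

Some routes from n8 to n9:
n8 -> n5 -> n1 -> n9: max(4, 4, 5) = 5
n8 -> n1 -> n5 -> n7 -> n3 -> n4 -> n9: max(4, 4, 2, 5, 3, 1) = 5
n8 -> n4 -> n9: max(1, 1) = 1
n8 -> n5 -> n7 -> n3 -> n4 -> n9: max(4, 2, 5, 3, 1) = 5
The minimum achievable maximum is 1.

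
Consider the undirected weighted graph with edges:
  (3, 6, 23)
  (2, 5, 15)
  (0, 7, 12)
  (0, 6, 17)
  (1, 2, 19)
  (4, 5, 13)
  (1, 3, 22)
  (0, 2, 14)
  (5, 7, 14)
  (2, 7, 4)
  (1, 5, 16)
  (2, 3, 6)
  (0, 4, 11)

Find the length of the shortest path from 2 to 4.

25

A few of the 2→4 routes:
2 -> 5 -> 4: 15 + 13 = 28
2 -> 7 -> 0 -> 4: 4 + 12 + 11 = 27
2 -> 5 -> 7 -> 0 -> 4: 15 + 14 + 12 + 11 = 52
2 -> 0 -> 4: 14 + 11 = 25
2 -> 7 -> 5 -> 4: 4 + 14 + 13 = 31
2 -> 1 -> 5 -> 4: 19 + 16 + 13 = 48
Shortest: 25.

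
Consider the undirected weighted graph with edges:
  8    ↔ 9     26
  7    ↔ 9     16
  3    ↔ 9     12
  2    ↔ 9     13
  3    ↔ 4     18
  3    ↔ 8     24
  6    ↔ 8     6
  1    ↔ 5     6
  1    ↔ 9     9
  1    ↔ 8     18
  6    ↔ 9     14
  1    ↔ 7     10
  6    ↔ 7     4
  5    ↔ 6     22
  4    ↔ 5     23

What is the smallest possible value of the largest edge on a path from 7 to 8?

Some routes from 7 to 8:
7 → 9 → 1 → 8: max(16, 9, 18) = 18
7 → 9 → 6 → 8: max(16, 14, 6) = 16
7 → 6 → 9 → 1 → 8: max(4, 14, 9, 18) = 18
7 → 1 → 8: max(10, 18) = 18
7 → 1 → 9 → 6 → 8: max(10, 9, 14, 6) = 14
7 → 6 → 8: max(4, 6) = 6
Best route has worst link 6.

6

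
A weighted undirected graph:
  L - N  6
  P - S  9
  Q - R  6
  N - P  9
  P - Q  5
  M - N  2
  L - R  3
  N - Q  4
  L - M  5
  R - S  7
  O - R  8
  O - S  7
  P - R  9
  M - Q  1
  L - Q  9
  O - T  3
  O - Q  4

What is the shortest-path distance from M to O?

5

Some routes from M to O:
M-L-R-O: 5 + 3 + 8 = 16
M-Q-O: 1 + 4 = 5
M-Q-R-O: 1 + 6 + 8 = 15
M-N-Q-O: 2 + 4 + 4 = 10
The minimum is 5.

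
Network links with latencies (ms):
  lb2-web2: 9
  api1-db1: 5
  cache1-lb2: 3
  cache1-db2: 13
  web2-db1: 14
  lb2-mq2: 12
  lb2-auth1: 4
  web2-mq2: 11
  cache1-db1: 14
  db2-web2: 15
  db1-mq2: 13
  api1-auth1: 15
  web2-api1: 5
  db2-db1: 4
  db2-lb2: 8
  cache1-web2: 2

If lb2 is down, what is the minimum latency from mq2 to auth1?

Some routes from mq2 to auth1 avoiding lb2:
mq2 -> web2 -> db1 -> api1 -> auth1: 11 + 14 + 5 + 15 = 45
mq2 -> web2 -> api1 -> auth1: 11 + 5 + 15 = 31
mq2 -> db1 -> web2 -> api1 -> auth1: 13 + 14 + 5 + 15 = 47
mq2 -> web2 -> cache1 -> db1 -> api1 -> auth1: 11 + 2 + 14 + 5 + 15 = 47
mq2 -> db1 -> api1 -> auth1: 13 + 5 + 15 = 33
Shortest: 31 ms.

31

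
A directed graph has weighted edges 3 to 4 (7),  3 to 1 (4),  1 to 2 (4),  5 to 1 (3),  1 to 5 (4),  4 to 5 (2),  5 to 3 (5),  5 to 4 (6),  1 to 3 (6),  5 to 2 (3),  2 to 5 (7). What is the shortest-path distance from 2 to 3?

12

Candidate routes:
2 -> 5 -> 3: 7 + 5 = 12
2 -> 5 -> 1 -> 3: 7 + 3 + 6 = 16
Best route has total 12.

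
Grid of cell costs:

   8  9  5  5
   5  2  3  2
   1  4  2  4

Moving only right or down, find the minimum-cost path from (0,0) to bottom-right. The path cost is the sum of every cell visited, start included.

24

One optimal route is [0,0] → [1,0] → [1,1] → [1,2] → [1,3] → [2,3].
Its cost is 8 + 5 + 2 + 3 + 2 + 4 = 24.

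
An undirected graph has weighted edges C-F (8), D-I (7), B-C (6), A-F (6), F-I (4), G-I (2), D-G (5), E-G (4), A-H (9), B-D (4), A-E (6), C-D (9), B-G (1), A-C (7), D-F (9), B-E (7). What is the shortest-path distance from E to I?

6

A few of the E→I routes:
E -> A -> F -> I: 6 + 6 + 4 = 16
E -> G -> B -> D -> I: 4 + 1 + 4 + 7 = 16
E -> G -> D -> I: 4 + 5 + 7 = 16
E -> B -> D -> I: 7 + 4 + 7 = 18
E -> B -> G -> I: 7 + 1 + 2 = 10
E -> G -> I: 4 + 2 = 6
The minimum is 6.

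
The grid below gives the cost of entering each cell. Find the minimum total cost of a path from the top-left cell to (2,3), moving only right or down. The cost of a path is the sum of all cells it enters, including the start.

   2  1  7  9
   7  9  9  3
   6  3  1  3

19

Take [0,0] -> [0,1] -> [1,1] -> [2,1] -> [2,2] -> [2,3] for a total of 2 + 1 + 9 + 3 + 1 + 3 = 19.
For comparison, the top-then-right route costs 25.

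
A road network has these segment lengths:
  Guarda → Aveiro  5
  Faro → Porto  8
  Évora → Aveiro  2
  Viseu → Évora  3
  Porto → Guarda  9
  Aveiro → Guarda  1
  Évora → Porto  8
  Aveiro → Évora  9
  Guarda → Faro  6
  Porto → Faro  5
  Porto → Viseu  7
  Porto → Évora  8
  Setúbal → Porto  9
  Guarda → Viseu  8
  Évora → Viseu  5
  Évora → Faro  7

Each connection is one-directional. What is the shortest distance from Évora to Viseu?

5

Some routes from Évora to Viseu:
Évora - Viseu: 5
Évora - Aveiro - Guarda - Viseu: 2 + 1 + 8 = 11
Évora - Faro - Porto - Viseu: 7 + 8 + 7 = 22
Évora - Aveiro - Guarda - Faro - Porto - Viseu: 2 + 1 + 6 + 8 + 7 = 24
Évora - Porto - Viseu: 8 + 7 = 15
The minimum is 5.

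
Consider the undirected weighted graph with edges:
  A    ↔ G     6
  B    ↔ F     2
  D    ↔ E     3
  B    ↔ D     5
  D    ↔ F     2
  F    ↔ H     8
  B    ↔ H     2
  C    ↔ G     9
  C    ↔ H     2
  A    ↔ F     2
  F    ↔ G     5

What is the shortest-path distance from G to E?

Checking several routes:
G → A → F → B → D → E: 6 + 2 + 2 + 5 + 3 = 18
G → A → F → D → E: 6 + 2 + 2 + 3 = 13
G → F → D → E: 5 + 2 + 3 = 10
G → F → B → D → E: 5 + 2 + 5 + 3 = 15
Best route has total 10.

10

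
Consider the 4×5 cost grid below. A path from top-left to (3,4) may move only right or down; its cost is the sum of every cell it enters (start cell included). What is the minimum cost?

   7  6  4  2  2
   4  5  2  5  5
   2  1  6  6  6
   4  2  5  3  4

28

Path (0,0)→(1,0)→(2,0)→(2,1)→(3,1)→(3,2)→(3,3)→(3,4): 7 + 4 + 2 + 1 + 2 + 5 + 3 + 4 = 28.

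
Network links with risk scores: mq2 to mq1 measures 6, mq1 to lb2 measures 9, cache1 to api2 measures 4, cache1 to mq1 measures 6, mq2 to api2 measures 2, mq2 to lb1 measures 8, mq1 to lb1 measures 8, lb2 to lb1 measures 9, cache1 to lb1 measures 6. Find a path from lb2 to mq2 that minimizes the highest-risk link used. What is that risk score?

Some routes from lb2 to mq2:
lb2-mq1-mq2: max(9, 6) = 9
lb2-mq1-cache1-api2-mq2: max(9, 6, 4, 2) = 9
lb2-mq1-lb1-cache1-api2-mq2: max(9, 8, 6, 4, 2) = 9
lb2-mq1-cache1-lb1-mq2: max(9, 6, 6, 8) = 9
lb2-mq1-lb1-mq2: max(9, 8, 8) = 9
The minimum achievable maximum is 9.

9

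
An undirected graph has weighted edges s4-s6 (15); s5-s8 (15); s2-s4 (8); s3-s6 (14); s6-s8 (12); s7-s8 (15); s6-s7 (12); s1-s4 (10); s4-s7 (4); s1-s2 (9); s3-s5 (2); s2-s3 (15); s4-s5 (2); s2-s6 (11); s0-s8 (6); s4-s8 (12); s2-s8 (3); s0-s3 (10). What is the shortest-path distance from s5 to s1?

12

Some routes from s5 to s1:
s5→s4→s8→s2→s1: 2 + 12 + 3 + 9 = 26
s5→s4→s2→s1: 2 + 8 + 9 = 19
s5→s4→s1: 2 + 10 = 12
s5→s3→s2→s1: 2 + 15 + 9 = 26
The minimum is 12.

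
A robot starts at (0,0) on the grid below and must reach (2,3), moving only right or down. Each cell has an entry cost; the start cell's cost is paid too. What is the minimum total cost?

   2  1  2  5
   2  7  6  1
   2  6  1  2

Cheapest: r0c0→r0c1→r0c2→r0c3→r1c3→r2c3
  2 + 1 + 2 + 5 + 1 + 2 = 13

13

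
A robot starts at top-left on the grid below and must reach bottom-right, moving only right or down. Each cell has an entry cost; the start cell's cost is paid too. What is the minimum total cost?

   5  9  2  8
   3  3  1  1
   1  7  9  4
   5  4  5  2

Path (0,0) -> (1,0) -> (1,1) -> (1,2) -> (1,3) -> (2,3) -> (3,3): 5 + 3 + 3 + 1 + 1 + 4 + 2 = 19.

19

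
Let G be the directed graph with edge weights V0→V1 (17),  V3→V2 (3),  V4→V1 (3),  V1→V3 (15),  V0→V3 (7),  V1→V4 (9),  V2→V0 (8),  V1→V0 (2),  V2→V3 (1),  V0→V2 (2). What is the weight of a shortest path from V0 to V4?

26

Candidate routes:
V0 -> V1 -> V4: 17 + 9 = 26
Shortest: 26.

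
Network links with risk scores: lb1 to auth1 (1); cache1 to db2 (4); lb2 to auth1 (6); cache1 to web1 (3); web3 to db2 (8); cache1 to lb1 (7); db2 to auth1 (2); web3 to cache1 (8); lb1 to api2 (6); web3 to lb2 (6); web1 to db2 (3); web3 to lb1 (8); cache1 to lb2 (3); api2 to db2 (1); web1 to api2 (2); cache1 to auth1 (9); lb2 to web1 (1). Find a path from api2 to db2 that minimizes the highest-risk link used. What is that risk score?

1

A few of the api2→db2 routes:
api2 - web1 - lb2 - auth1 - db2: max(2, 1, 6, 2) = 6
api2 - db2: max(1) = 1
api2 - web1 - lb2 - cache1 - db2: max(2, 1, 3, 4) = 4
api2 - web1 - cache1 - db2: max(2, 3, 4) = 4
api2 - web1 - db2: max(2, 3) = 3
The minimum achievable maximum is 1.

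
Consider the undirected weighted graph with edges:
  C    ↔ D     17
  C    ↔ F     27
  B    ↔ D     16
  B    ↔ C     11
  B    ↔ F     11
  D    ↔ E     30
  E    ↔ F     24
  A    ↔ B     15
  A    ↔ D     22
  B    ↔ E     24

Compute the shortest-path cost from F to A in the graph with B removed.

Routes from F to A avoiding B:
F -> C -> D -> A: 27 + 17 + 22 = 66
F -> E -> D -> A: 24 + 30 + 22 = 76
Shortest: 66.

66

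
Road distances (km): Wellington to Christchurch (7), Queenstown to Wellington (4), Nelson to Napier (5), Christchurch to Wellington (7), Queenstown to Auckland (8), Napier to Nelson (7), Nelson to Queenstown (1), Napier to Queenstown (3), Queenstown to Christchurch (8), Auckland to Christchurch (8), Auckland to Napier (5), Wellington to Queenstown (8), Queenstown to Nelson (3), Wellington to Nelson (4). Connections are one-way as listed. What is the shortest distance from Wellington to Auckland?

Paths from Wellington to Auckland:
Wellington -> Queenstown -> Auckland: 8 + 8 = 16
Wellington -> Nelson -> Napier -> Queenstown -> Auckland: 4 + 5 + 3 + 8 = 20
Wellington -> Nelson -> Queenstown -> Auckland: 4 + 1 + 8 = 13
Shortest: 13 km.

13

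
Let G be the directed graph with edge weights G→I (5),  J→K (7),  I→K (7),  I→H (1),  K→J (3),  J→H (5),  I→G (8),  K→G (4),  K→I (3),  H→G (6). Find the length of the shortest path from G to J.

15

Candidate routes:
G→I→K→J: 5 + 7 + 3 = 15
The minimum is 15.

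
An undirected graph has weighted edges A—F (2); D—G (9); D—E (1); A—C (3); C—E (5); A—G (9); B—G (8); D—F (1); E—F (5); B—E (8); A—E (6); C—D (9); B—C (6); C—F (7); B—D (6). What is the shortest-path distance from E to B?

7

Comparing a few candidate routes:
E-C-B: 5 + 6 = 11
E-F-D-B: 5 + 1 + 6 = 12
E-D-F-C-B: 1 + 1 + 7 + 6 = 15
E-D-B: 1 + 6 = 7
E-B: 8
E-D-F-A-C-B: 1 + 1 + 2 + 3 + 6 = 13
Shortest: 7.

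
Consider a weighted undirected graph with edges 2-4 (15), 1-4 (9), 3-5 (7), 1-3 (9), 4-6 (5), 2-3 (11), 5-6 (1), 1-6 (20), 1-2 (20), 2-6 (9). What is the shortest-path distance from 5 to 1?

Comparing a few candidate routes:
5→6→2→4→1: 1 + 9 + 15 + 9 = 34
5→6→2→1: 1 + 9 + 20 = 30
5→3→1: 7 + 9 = 16
5→6→2→3→1: 1 + 9 + 11 + 9 = 30
5→6→4→1: 1 + 5 + 9 = 15
5→6→1: 1 + 20 = 21
Shortest: 15.

15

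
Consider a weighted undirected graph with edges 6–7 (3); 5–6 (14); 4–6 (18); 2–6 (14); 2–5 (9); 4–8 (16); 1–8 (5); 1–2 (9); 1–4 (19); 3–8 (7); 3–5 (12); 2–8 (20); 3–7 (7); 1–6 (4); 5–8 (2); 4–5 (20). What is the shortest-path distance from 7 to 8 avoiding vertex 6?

Checking several routes:
7-3-5-4-1-8: 7 + 12 + 20 + 19 + 5 = 63
7-3-5-8: 7 + 12 + 2 = 21
7-3-5-2-1-8: 7 + 12 + 9 + 9 + 5 = 42
7-3-5-4-8: 7 + 12 + 20 + 16 = 55
7-3-8: 7 + 7 = 14
7-3-5-2-8: 7 + 12 + 9 + 20 = 48
The minimum is 14.

14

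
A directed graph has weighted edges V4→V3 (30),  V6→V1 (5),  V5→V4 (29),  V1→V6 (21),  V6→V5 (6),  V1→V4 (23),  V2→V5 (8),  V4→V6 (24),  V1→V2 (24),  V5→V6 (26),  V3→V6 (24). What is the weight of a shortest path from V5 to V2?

55

Paths from V5 to V2:
V5 - V6 - V1 - V2: 26 + 5 + 24 = 55
V5 - V4 - V3 - V6 - V1 - V2: 29 + 30 + 24 + 5 + 24 = 112
V5 - V4 - V6 - V1 - V2: 29 + 24 + 5 + 24 = 82
The minimum is 55.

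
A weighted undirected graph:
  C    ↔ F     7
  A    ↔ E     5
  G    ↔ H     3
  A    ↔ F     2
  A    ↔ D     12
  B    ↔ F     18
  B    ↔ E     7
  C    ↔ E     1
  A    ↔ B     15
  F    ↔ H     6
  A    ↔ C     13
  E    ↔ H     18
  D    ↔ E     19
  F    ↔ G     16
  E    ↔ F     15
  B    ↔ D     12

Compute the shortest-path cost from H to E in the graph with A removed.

14

A few of the H→E routes:
H → G → F → E: 3 + 16 + 15 = 34
H → F → B → E: 6 + 18 + 7 = 31
H → E: 18
H → F → C → E: 6 + 7 + 1 = 14
H → F → E: 6 + 15 = 21
H → G → F → C → E: 3 + 16 + 7 + 1 = 27
Best route has total 14.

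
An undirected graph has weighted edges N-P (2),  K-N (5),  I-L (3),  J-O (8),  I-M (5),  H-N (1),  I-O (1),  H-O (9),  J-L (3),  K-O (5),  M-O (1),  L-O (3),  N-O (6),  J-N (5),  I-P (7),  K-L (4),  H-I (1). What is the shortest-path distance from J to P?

7

Checking several routes:
J-N-P: 5 + 2 = 7
J-N-H-I-P: 5 + 1 + 1 + 7 = 14
J-L-O-I-H-N-P: 3 + 3 + 1 + 1 + 1 + 2 = 11
J-L-I-P: 3 + 3 + 7 = 13
J-O-I-H-N-P: 8 + 1 + 1 + 1 + 2 = 13
J-L-I-H-N-P: 3 + 3 + 1 + 1 + 2 = 10
Best route has total 7.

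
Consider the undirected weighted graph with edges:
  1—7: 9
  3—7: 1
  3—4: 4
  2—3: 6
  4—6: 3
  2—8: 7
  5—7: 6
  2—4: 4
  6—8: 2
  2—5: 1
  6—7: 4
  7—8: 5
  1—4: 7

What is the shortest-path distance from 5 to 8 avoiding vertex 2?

11

Candidate routes:
5 → 7 → 8: 6 + 5 = 11
5 → 7 → 3 → 4 → 6 → 8: 6 + 1 + 4 + 3 + 2 = 16
5 → 7 → 6 → 8: 6 + 4 + 2 = 12
5 → 7 → 1 → 4 → 6 → 8: 6 + 9 + 7 + 3 + 2 = 27
Shortest: 11.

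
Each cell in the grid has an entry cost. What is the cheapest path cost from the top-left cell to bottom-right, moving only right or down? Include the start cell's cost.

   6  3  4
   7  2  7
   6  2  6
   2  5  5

23

One optimal route is [0,0] [0,1] [1,1] [2,1] [3,1] [3,2].
Its cost is 6 + 3 + 2 + 2 + 5 + 5 = 23.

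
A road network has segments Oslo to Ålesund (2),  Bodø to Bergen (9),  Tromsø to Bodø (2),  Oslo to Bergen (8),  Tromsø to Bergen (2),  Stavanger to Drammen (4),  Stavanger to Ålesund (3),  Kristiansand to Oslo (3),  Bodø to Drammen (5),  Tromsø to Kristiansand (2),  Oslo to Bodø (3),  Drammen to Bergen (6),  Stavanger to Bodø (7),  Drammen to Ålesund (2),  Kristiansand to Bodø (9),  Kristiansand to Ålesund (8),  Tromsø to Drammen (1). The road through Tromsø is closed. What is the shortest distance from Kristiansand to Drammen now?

Some routes from Kristiansand to Drammen avoiding Tromsø:
Kristiansand-Oslo-Ålesund-Drammen: 3 + 2 + 2 = 7
Kristiansand-Oslo-Bodø-Drammen: 3 + 3 + 5 = 11
Kristiansand-Oslo-Ålesund-Stavanger-Drammen: 3 + 2 + 3 + 4 = 12
Kristiansand-Ålesund-Drammen: 8 + 2 = 10
Shortest: 7 mi.

7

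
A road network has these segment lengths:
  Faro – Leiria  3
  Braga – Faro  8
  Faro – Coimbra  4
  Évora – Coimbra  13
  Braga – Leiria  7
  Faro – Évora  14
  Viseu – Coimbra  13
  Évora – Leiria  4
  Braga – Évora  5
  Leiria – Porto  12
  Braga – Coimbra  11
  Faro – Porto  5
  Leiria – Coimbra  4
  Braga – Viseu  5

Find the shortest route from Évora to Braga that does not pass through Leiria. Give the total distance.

5

Some routes from Évora to Braga avoiding Leiria:
Évora → Faro → Braga: 14 + 8 = 22
Évora → Coimbra → Braga: 13 + 11 = 24
Évora → Coimbra → Faro → Braga: 13 + 4 + 8 = 25
Évora → Braga: 5
The minimum is 5.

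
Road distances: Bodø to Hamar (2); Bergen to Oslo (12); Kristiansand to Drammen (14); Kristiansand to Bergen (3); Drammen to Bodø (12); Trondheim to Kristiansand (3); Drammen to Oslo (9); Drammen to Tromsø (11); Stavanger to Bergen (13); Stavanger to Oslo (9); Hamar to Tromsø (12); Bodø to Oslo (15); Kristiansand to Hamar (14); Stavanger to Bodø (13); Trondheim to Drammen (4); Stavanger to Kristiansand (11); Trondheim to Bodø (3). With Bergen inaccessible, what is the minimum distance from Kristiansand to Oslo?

Some routes from Kristiansand to Oslo avoiding Bergen:
Kristiansand → Trondheim → Drammen → Oslo: 3 + 4 + 9 = 16
Kristiansand → Trondheim → Bodø → Oslo: 3 + 3 + 15 = 21
Kristiansand → Drammen → Oslo: 14 + 9 = 23
Kristiansand → Stavanger → Oslo: 11 + 9 = 20
Best route has total 16.

16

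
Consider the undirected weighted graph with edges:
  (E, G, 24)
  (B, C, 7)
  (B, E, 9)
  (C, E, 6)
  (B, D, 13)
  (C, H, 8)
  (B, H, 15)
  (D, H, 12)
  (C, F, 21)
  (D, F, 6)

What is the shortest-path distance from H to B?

Some routes from H to B:
H -> C -> B: 8 + 7 = 15
H -> D -> F -> C -> B: 12 + 6 + 21 + 7 = 46
H -> B: 15
H -> D -> B: 12 + 13 = 25
H -> C -> E -> B: 8 + 6 + 9 = 23
The minimum is 15.

15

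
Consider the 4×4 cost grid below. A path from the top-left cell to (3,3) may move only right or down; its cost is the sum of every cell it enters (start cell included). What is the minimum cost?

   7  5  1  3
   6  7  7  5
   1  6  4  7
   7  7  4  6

Path (0,0) → (0,1) → (0,2) → (0,3) → (1,3) → (2,3) → (3,3): 7 + 5 + 1 + 3 + 5 + 7 + 6 = 34.

34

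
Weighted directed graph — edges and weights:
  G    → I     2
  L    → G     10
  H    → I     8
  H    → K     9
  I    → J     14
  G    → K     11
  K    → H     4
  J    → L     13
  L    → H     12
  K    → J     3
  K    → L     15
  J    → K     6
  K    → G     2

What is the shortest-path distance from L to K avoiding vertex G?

21

Routes from L to K avoiding G:
L - H - I - J - K: 12 + 8 + 14 + 6 = 40
L - H - K: 12 + 9 = 21
Shortest: 21.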